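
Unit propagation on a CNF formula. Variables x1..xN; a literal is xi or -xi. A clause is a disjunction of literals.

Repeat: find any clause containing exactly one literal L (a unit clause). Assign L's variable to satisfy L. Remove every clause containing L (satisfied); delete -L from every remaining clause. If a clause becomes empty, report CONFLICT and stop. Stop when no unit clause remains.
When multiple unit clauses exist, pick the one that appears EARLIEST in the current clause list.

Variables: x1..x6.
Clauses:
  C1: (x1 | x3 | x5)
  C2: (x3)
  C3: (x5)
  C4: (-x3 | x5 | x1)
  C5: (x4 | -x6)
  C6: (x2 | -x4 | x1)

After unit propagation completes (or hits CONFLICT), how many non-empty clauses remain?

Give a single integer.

Answer: 2

Derivation:
unit clause [3] forces x3=T; simplify:
  drop -3 from [-3, 5, 1] -> [5, 1]
  satisfied 2 clause(s); 4 remain; assigned so far: [3]
unit clause [5] forces x5=T; simplify:
  satisfied 2 clause(s); 2 remain; assigned so far: [3, 5]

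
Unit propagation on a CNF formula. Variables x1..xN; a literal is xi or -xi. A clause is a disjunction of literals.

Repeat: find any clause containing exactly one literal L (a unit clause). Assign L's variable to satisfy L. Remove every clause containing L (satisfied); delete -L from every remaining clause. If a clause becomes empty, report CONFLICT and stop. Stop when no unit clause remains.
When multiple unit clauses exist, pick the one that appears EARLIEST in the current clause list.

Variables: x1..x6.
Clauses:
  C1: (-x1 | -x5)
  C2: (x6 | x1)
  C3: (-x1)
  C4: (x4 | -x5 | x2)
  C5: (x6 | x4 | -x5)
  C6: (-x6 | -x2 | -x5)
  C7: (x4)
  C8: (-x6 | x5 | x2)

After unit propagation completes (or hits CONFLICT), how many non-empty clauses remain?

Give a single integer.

Answer: 2

Derivation:
unit clause [-1] forces x1=F; simplify:
  drop 1 from [6, 1] -> [6]
  satisfied 2 clause(s); 6 remain; assigned so far: [1]
unit clause [6] forces x6=T; simplify:
  drop -6 from [-6, -2, -5] -> [-2, -5]
  drop -6 from [-6, 5, 2] -> [5, 2]
  satisfied 2 clause(s); 4 remain; assigned so far: [1, 6]
unit clause [4] forces x4=T; simplify:
  satisfied 2 clause(s); 2 remain; assigned so far: [1, 4, 6]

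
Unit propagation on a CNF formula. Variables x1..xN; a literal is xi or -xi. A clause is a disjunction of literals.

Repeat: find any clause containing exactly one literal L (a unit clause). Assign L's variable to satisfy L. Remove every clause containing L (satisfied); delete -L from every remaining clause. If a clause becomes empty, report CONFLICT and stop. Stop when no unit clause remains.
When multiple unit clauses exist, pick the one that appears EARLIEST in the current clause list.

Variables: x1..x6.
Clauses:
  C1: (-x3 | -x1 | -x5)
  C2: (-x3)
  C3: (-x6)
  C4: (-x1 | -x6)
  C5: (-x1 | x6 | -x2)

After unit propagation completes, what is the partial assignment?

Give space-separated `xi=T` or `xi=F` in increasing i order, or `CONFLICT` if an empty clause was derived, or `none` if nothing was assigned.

unit clause [-3] forces x3=F; simplify:
  satisfied 2 clause(s); 3 remain; assigned so far: [3]
unit clause [-6] forces x6=F; simplify:
  drop 6 from [-1, 6, -2] -> [-1, -2]
  satisfied 2 clause(s); 1 remain; assigned so far: [3, 6]

Answer: x3=F x6=F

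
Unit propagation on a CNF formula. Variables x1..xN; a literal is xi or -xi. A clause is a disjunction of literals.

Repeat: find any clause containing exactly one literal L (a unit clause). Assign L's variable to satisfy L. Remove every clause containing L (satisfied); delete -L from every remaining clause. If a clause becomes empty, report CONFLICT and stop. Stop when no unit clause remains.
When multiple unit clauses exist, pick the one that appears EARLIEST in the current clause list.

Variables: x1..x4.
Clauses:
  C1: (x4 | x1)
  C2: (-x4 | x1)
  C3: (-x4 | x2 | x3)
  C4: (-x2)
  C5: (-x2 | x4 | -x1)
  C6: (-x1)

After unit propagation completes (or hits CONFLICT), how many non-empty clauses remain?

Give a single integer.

unit clause [-2] forces x2=F; simplify:
  drop 2 from [-4, 2, 3] -> [-4, 3]
  satisfied 2 clause(s); 4 remain; assigned so far: [2]
unit clause [-1] forces x1=F; simplify:
  drop 1 from [4, 1] -> [4]
  drop 1 from [-4, 1] -> [-4]
  satisfied 1 clause(s); 3 remain; assigned so far: [1, 2]
unit clause [4] forces x4=T; simplify:
  drop -4 from [-4] -> [] (empty!)
  drop -4 from [-4, 3] -> [3]
  satisfied 1 clause(s); 2 remain; assigned so far: [1, 2, 4]
CONFLICT (empty clause)

Answer: 1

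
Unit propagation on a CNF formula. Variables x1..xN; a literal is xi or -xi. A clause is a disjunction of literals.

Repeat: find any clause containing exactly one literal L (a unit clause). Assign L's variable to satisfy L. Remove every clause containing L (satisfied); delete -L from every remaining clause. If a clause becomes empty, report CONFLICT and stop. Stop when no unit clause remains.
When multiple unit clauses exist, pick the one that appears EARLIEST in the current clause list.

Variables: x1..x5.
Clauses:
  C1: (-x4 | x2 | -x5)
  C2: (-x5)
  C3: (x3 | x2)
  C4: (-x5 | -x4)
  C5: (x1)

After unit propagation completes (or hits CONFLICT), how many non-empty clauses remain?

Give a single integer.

Answer: 1

Derivation:
unit clause [-5] forces x5=F; simplify:
  satisfied 3 clause(s); 2 remain; assigned so far: [5]
unit clause [1] forces x1=T; simplify:
  satisfied 1 clause(s); 1 remain; assigned so far: [1, 5]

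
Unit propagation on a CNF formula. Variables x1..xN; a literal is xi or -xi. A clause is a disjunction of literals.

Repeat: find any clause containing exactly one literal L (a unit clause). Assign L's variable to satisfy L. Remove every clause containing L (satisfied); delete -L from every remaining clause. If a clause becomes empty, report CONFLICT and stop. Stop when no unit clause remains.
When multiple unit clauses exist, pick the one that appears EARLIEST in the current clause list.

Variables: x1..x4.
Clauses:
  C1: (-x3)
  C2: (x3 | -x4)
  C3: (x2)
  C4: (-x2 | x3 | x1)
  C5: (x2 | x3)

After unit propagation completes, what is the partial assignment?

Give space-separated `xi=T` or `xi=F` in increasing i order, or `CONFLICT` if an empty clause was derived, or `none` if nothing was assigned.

unit clause [-3] forces x3=F; simplify:
  drop 3 from [3, -4] -> [-4]
  drop 3 from [-2, 3, 1] -> [-2, 1]
  drop 3 from [2, 3] -> [2]
  satisfied 1 clause(s); 4 remain; assigned so far: [3]
unit clause [-4] forces x4=F; simplify:
  satisfied 1 clause(s); 3 remain; assigned so far: [3, 4]
unit clause [2] forces x2=T; simplify:
  drop -2 from [-2, 1] -> [1]
  satisfied 2 clause(s); 1 remain; assigned so far: [2, 3, 4]
unit clause [1] forces x1=T; simplify:
  satisfied 1 clause(s); 0 remain; assigned so far: [1, 2, 3, 4]

Answer: x1=T x2=T x3=F x4=F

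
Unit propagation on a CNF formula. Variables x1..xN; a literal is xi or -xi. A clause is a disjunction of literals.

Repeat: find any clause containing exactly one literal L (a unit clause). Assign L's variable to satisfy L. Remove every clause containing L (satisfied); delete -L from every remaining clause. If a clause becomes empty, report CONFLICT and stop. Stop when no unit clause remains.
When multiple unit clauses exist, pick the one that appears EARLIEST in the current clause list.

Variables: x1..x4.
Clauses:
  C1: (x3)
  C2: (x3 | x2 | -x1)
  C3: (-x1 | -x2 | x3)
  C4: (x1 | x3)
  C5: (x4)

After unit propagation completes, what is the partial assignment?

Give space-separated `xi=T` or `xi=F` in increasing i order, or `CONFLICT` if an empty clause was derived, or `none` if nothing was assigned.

unit clause [3] forces x3=T; simplify:
  satisfied 4 clause(s); 1 remain; assigned so far: [3]
unit clause [4] forces x4=T; simplify:
  satisfied 1 clause(s); 0 remain; assigned so far: [3, 4]

Answer: x3=T x4=T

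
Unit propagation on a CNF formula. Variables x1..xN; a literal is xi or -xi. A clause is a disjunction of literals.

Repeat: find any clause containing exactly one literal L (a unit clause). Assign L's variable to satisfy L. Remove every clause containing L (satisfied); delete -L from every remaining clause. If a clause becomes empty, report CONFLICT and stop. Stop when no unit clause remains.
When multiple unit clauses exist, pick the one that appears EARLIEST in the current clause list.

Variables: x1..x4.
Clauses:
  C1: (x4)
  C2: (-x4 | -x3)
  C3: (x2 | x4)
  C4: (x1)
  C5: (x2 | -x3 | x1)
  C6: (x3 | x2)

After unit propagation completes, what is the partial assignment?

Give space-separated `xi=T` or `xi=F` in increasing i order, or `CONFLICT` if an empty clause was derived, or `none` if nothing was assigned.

unit clause [4] forces x4=T; simplify:
  drop -4 from [-4, -3] -> [-3]
  satisfied 2 clause(s); 4 remain; assigned so far: [4]
unit clause [-3] forces x3=F; simplify:
  drop 3 from [3, 2] -> [2]
  satisfied 2 clause(s); 2 remain; assigned so far: [3, 4]
unit clause [1] forces x1=T; simplify:
  satisfied 1 clause(s); 1 remain; assigned so far: [1, 3, 4]
unit clause [2] forces x2=T; simplify:
  satisfied 1 clause(s); 0 remain; assigned so far: [1, 2, 3, 4]

Answer: x1=T x2=T x3=F x4=T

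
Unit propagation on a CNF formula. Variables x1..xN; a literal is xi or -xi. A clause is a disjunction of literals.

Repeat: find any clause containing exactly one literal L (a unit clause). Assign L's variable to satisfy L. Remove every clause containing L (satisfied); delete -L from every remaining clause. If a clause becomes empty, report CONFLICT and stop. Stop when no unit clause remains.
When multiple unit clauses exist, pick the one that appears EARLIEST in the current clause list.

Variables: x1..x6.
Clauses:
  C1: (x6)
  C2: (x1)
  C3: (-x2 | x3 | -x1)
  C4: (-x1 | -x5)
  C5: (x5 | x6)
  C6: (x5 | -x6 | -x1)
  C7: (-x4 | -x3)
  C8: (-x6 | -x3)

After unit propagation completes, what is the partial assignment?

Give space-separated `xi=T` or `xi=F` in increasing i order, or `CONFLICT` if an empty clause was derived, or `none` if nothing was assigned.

unit clause [6] forces x6=T; simplify:
  drop -6 from [5, -6, -1] -> [5, -1]
  drop -6 from [-6, -3] -> [-3]
  satisfied 2 clause(s); 6 remain; assigned so far: [6]
unit clause [1] forces x1=T; simplify:
  drop -1 from [-2, 3, -1] -> [-2, 3]
  drop -1 from [-1, -5] -> [-5]
  drop -1 from [5, -1] -> [5]
  satisfied 1 clause(s); 5 remain; assigned so far: [1, 6]
unit clause [-5] forces x5=F; simplify:
  drop 5 from [5] -> [] (empty!)
  satisfied 1 clause(s); 4 remain; assigned so far: [1, 5, 6]
CONFLICT (empty clause)

Answer: CONFLICT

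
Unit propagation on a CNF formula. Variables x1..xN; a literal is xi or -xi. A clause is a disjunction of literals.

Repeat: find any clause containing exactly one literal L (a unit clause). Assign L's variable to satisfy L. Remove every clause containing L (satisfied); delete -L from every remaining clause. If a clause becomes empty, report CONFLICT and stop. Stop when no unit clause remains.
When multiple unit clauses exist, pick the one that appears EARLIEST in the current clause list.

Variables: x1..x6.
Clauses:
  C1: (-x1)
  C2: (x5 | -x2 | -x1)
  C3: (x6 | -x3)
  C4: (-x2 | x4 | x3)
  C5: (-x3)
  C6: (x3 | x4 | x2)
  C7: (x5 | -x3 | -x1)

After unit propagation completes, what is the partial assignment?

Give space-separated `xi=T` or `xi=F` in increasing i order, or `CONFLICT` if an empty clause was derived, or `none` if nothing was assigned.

unit clause [-1] forces x1=F; simplify:
  satisfied 3 clause(s); 4 remain; assigned so far: [1]
unit clause [-3] forces x3=F; simplify:
  drop 3 from [-2, 4, 3] -> [-2, 4]
  drop 3 from [3, 4, 2] -> [4, 2]
  satisfied 2 clause(s); 2 remain; assigned so far: [1, 3]

Answer: x1=F x3=F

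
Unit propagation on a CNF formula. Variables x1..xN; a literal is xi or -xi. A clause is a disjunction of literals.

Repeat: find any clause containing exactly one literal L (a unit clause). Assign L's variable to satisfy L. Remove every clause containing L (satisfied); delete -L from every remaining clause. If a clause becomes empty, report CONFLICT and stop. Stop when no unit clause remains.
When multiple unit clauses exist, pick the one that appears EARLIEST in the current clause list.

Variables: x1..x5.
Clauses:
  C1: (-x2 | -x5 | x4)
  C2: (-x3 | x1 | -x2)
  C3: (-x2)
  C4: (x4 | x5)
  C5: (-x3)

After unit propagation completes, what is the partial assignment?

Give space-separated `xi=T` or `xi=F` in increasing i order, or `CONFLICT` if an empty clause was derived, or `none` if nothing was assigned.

Answer: x2=F x3=F

Derivation:
unit clause [-2] forces x2=F; simplify:
  satisfied 3 clause(s); 2 remain; assigned so far: [2]
unit clause [-3] forces x3=F; simplify:
  satisfied 1 clause(s); 1 remain; assigned so far: [2, 3]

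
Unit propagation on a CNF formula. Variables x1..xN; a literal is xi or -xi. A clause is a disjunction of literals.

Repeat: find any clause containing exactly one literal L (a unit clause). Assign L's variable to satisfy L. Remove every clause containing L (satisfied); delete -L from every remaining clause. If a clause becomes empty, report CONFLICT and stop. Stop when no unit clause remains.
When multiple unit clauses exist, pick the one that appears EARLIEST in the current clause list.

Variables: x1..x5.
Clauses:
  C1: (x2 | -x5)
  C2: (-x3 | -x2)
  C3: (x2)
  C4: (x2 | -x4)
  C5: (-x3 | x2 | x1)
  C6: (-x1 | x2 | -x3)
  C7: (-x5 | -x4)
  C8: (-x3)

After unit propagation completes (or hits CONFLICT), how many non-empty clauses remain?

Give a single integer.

Answer: 1

Derivation:
unit clause [2] forces x2=T; simplify:
  drop -2 from [-3, -2] -> [-3]
  satisfied 5 clause(s); 3 remain; assigned so far: [2]
unit clause [-3] forces x3=F; simplify:
  satisfied 2 clause(s); 1 remain; assigned so far: [2, 3]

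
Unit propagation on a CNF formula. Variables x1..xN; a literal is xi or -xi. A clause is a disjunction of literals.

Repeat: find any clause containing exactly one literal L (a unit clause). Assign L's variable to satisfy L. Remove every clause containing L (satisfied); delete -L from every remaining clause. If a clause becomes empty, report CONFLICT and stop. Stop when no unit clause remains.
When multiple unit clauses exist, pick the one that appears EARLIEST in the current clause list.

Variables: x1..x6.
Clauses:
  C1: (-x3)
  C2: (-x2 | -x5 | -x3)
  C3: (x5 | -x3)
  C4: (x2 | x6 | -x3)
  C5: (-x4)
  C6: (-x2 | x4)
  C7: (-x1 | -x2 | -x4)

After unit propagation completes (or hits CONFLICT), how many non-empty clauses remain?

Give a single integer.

Answer: 0

Derivation:
unit clause [-3] forces x3=F; simplify:
  satisfied 4 clause(s); 3 remain; assigned so far: [3]
unit clause [-4] forces x4=F; simplify:
  drop 4 from [-2, 4] -> [-2]
  satisfied 2 clause(s); 1 remain; assigned so far: [3, 4]
unit clause [-2] forces x2=F; simplify:
  satisfied 1 clause(s); 0 remain; assigned so far: [2, 3, 4]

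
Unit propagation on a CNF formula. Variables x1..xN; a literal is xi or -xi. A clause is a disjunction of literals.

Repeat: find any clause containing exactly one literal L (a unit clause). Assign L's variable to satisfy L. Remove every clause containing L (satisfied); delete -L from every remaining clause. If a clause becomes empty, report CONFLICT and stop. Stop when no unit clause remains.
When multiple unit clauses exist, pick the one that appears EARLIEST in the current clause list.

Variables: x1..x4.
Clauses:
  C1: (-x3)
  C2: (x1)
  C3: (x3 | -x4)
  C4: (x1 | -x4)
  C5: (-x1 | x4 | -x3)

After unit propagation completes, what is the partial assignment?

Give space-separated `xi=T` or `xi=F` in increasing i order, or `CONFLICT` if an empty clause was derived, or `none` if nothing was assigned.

unit clause [-3] forces x3=F; simplify:
  drop 3 from [3, -4] -> [-4]
  satisfied 2 clause(s); 3 remain; assigned so far: [3]
unit clause [1] forces x1=T; simplify:
  satisfied 2 clause(s); 1 remain; assigned so far: [1, 3]
unit clause [-4] forces x4=F; simplify:
  satisfied 1 clause(s); 0 remain; assigned so far: [1, 3, 4]

Answer: x1=T x3=F x4=F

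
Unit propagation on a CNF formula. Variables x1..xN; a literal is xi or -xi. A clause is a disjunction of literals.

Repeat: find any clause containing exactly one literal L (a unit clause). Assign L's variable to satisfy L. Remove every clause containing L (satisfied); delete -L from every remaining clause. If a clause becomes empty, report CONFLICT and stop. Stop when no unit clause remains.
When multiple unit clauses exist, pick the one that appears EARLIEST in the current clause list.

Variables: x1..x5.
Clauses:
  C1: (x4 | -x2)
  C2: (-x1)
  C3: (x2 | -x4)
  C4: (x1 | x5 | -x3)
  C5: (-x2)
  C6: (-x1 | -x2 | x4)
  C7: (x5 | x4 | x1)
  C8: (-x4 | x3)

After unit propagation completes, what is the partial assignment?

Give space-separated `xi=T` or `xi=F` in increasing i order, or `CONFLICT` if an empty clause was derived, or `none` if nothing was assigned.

Answer: x1=F x2=F x4=F x5=T

Derivation:
unit clause [-1] forces x1=F; simplify:
  drop 1 from [1, 5, -3] -> [5, -3]
  drop 1 from [5, 4, 1] -> [5, 4]
  satisfied 2 clause(s); 6 remain; assigned so far: [1]
unit clause [-2] forces x2=F; simplify:
  drop 2 from [2, -4] -> [-4]
  satisfied 2 clause(s); 4 remain; assigned so far: [1, 2]
unit clause [-4] forces x4=F; simplify:
  drop 4 from [5, 4] -> [5]
  satisfied 2 clause(s); 2 remain; assigned so far: [1, 2, 4]
unit clause [5] forces x5=T; simplify:
  satisfied 2 clause(s); 0 remain; assigned so far: [1, 2, 4, 5]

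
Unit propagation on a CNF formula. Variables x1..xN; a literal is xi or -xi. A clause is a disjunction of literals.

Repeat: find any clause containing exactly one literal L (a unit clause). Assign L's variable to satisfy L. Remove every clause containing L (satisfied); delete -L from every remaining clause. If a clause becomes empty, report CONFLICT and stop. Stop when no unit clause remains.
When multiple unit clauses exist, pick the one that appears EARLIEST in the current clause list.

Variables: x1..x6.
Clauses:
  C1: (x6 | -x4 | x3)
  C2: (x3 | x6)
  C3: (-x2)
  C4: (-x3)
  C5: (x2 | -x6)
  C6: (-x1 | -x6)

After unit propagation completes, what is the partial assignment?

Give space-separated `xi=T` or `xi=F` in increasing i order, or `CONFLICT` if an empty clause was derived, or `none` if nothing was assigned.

unit clause [-2] forces x2=F; simplify:
  drop 2 from [2, -6] -> [-6]
  satisfied 1 clause(s); 5 remain; assigned so far: [2]
unit clause [-3] forces x3=F; simplify:
  drop 3 from [6, -4, 3] -> [6, -4]
  drop 3 from [3, 6] -> [6]
  satisfied 1 clause(s); 4 remain; assigned so far: [2, 3]
unit clause [6] forces x6=T; simplify:
  drop -6 from [-6] -> [] (empty!)
  drop -6 from [-1, -6] -> [-1]
  satisfied 2 clause(s); 2 remain; assigned so far: [2, 3, 6]
CONFLICT (empty clause)

Answer: CONFLICT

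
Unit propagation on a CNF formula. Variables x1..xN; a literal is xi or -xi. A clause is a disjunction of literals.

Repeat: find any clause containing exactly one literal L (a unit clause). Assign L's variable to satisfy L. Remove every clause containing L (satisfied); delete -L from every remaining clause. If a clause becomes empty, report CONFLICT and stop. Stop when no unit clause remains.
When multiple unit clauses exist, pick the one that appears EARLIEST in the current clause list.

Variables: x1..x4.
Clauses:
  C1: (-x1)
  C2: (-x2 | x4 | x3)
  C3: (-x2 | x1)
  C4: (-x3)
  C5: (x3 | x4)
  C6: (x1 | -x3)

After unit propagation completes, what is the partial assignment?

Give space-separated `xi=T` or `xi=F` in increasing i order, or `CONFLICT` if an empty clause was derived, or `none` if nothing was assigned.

unit clause [-1] forces x1=F; simplify:
  drop 1 from [-2, 1] -> [-2]
  drop 1 from [1, -3] -> [-3]
  satisfied 1 clause(s); 5 remain; assigned so far: [1]
unit clause [-2] forces x2=F; simplify:
  satisfied 2 clause(s); 3 remain; assigned so far: [1, 2]
unit clause [-3] forces x3=F; simplify:
  drop 3 from [3, 4] -> [4]
  satisfied 2 clause(s); 1 remain; assigned so far: [1, 2, 3]
unit clause [4] forces x4=T; simplify:
  satisfied 1 clause(s); 0 remain; assigned so far: [1, 2, 3, 4]

Answer: x1=F x2=F x3=F x4=T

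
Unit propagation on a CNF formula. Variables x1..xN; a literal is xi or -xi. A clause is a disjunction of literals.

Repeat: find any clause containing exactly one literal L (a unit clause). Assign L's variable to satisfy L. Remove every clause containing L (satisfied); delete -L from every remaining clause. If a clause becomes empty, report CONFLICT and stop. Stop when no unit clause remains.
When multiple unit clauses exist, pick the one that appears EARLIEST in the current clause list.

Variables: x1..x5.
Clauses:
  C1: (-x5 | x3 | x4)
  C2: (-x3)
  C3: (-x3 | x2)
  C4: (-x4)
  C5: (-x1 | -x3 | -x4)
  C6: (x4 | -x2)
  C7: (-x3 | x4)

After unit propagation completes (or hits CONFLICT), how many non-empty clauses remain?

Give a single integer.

Answer: 0

Derivation:
unit clause [-3] forces x3=F; simplify:
  drop 3 from [-5, 3, 4] -> [-5, 4]
  satisfied 4 clause(s); 3 remain; assigned so far: [3]
unit clause [-4] forces x4=F; simplify:
  drop 4 from [-5, 4] -> [-5]
  drop 4 from [4, -2] -> [-2]
  satisfied 1 clause(s); 2 remain; assigned so far: [3, 4]
unit clause [-5] forces x5=F; simplify:
  satisfied 1 clause(s); 1 remain; assigned so far: [3, 4, 5]
unit clause [-2] forces x2=F; simplify:
  satisfied 1 clause(s); 0 remain; assigned so far: [2, 3, 4, 5]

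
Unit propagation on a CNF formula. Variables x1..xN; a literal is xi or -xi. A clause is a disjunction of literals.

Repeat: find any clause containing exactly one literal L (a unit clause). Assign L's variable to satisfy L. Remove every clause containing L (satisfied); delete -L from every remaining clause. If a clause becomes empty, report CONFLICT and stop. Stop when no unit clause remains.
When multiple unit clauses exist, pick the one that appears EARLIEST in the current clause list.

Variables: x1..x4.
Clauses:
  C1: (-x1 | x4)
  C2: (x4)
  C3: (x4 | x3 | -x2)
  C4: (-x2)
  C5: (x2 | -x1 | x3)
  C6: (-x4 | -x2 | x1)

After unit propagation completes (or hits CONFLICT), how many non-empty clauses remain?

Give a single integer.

unit clause [4] forces x4=T; simplify:
  drop -4 from [-4, -2, 1] -> [-2, 1]
  satisfied 3 clause(s); 3 remain; assigned so far: [4]
unit clause [-2] forces x2=F; simplify:
  drop 2 from [2, -1, 3] -> [-1, 3]
  satisfied 2 clause(s); 1 remain; assigned so far: [2, 4]

Answer: 1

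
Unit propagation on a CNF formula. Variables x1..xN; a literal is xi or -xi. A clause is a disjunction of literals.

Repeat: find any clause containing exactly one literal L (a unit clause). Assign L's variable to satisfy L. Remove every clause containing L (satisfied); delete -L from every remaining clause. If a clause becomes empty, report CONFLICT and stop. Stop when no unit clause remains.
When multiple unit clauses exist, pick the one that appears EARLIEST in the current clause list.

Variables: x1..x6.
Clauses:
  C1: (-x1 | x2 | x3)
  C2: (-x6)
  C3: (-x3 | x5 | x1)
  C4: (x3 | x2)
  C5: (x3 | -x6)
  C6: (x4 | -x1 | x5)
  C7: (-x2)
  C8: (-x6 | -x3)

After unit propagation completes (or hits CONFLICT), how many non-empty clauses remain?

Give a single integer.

unit clause [-6] forces x6=F; simplify:
  satisfied 3 clause(s); 5 remain; assigned so far: [6]
unit clause [-2] forces x2=F; simplify:
  drop 2 from [-1, 2, 3] -> [-1, 3]
  drop 2 from [3, 2] -> [3]
  satisfied 1 clause(s); 4 remain; assigned so far: [2, 6]
unit clause [3] forces x3=T; simplify:
  drop -3 from [-3, 5, 1] -> [5, 1]
  satisfied 2 clause(s); 2 remain; assigned so far: [2, 3, 6]

Answer: 2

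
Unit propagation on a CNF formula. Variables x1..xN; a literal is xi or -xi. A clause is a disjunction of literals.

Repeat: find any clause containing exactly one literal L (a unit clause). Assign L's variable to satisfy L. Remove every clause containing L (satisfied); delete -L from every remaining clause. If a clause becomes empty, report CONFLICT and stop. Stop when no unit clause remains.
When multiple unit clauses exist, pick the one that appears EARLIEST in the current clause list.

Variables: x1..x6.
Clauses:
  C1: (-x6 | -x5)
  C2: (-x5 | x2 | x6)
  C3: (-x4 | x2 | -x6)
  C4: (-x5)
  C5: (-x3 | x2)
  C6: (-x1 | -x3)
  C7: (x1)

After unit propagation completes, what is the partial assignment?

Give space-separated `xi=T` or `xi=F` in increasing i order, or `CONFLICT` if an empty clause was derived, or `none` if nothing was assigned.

unit clause [-5] forces x5=F; simplify:
  satisfied 3 clause(s); 4 remain; assigned so far: [5]
unit clause [1] forces x1=T; simplify:
  drop -1 from [-1, -3] -> [-3]
  satisfied 1 clause(s); 3 remain; assigned so far: [1, 5]
unit clause [-3] forces x3=F; simplify:
  satisfied 2 clause(s); 1 remain; assigned so far: [1, 3, 5]

Answer: x1=T x3=F x5=F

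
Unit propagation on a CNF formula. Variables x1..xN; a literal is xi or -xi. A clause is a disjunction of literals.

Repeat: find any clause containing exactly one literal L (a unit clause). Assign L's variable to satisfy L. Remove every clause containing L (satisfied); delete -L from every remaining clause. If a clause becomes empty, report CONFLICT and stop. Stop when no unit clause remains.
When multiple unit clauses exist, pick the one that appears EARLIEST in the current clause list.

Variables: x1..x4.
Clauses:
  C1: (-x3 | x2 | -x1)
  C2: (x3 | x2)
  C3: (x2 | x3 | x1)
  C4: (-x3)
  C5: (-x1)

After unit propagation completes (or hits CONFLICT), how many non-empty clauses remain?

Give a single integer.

Answer: 0

Derivation:
unit clause [-3] forces x3=F; simplify:
  drop 3 from [3, 2] -> [2]
  drop 3 from [2, 3, 1] -> [2, 1]
  satisfied 2 clause(s); 3 remain; assigned so far: [3]
unit clause [2] forces x2=T; simplify:
  satisfied 2 clause(s); 1 remain; assigned so far: [2, 3]
unit clause [-1] forces x1=F; simplify:
  satisfied 1 clause(s); 0 remain; assigned so far: [1, 2, 3]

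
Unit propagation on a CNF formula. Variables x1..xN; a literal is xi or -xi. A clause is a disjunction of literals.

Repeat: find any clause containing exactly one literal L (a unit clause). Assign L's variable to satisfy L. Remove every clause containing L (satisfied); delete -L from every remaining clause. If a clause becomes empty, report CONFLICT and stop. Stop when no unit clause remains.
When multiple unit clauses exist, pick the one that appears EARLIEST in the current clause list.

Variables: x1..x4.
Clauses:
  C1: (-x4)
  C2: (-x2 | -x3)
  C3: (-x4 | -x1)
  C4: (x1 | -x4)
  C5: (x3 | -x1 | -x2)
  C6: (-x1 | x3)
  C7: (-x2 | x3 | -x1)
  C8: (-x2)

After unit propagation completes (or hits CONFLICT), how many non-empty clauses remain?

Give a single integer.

Answer: 1

Derivation:
unit clause [-4] forces x4=F; simplify:
  satisfied 3 clause(s); 5 remain; assigned so far: [4]
unit clause [-2] forces x2=F; simplify:
  satisfied 4 clause(s); 1 remain; assigned so far: [2, 4]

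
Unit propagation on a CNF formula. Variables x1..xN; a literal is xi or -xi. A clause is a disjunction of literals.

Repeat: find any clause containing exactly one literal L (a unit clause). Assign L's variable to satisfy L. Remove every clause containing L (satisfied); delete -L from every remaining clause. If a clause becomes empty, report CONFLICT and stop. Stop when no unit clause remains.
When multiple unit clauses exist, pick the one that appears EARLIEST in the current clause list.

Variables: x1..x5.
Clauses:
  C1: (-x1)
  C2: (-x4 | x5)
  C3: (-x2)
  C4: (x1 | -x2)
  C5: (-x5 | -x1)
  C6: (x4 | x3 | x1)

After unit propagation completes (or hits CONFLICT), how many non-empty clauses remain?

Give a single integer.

unit clause [-1] forces x1=F; simplify:
  drop 1 from [1, -2] -> [-2]
  drop 1 from [4, 3, 1] -> [4, 3]
  satisfied 2 clause(s); 4 remain; assigned so far: [1]
unit clause [-2] forces x2=F; simplify:
  satisfied 2 clause(s); 2 remain; assigned so far: [1, 2]

Answer: 2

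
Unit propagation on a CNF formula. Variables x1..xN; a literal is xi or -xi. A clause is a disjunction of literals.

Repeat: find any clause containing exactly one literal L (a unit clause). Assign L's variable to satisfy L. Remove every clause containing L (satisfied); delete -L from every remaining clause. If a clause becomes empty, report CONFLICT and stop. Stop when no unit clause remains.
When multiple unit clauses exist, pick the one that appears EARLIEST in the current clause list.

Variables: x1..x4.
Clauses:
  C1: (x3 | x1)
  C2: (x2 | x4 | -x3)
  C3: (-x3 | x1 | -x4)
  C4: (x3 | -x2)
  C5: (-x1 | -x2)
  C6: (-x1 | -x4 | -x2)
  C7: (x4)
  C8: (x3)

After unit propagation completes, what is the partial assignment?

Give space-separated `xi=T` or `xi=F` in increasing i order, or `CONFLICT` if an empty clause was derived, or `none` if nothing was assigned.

unit clause [4] forces x4=T; simplify:
  drop -4 from [-3, 1, -4] -> [-3, 1]
  drop -4 from [-1, -4, -2] -> [-1, -2]
  satisfied 2 clause(s); 6 remain; assigned so far: [4]
unit clause [3] forces x3=T; simplify:
  drop -3 from [-3, 1] -> [1]
  satisfied 3 clause(s); 3 remain; assigned so far: [3, 4]
unit clause [1] forces x1=T; simplify:
  drop -1 from [-1, -2] -> [-2]
  drop -1 from [-1, -2] -> [-2]
  satisfied 1 clause(s); 2 remain; assigned so far: [1, 3, 4]
unit clause [-2] forces x2=F; simplify:
  satisfied 2 clause(s); 0 remain; assigned so far: [1, 2, 3, 4]

Answer: x1=T x2=F x3=T x4=T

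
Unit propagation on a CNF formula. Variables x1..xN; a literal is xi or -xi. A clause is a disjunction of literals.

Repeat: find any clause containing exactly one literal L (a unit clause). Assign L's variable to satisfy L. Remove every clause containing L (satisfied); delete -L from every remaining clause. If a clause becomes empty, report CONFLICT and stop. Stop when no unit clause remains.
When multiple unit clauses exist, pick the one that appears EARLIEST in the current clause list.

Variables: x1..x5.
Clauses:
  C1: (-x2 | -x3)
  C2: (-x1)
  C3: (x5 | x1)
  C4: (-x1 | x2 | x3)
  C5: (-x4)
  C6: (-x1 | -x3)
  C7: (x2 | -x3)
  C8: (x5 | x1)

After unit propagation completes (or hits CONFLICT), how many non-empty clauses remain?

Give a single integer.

Answer: 2

Derivation:
unit clause [-1] forces x1=F; simplify:
  drop 1 from [5, 1] -> [5]
  drop 1 from [5, 1] -> [5]
  satisfied 3 clause(s); 5 remain; assigned so far: [1]
unit clause [5] forces x5=T; simplify:
  satisfied 2 clause(s); 3 remain; assigned so far: [1, 5]
unit clause [-4] forces x4=F; simplify:
  satisfied 1 clause(s); 2 remain; assigned so far: [1, 4, 5]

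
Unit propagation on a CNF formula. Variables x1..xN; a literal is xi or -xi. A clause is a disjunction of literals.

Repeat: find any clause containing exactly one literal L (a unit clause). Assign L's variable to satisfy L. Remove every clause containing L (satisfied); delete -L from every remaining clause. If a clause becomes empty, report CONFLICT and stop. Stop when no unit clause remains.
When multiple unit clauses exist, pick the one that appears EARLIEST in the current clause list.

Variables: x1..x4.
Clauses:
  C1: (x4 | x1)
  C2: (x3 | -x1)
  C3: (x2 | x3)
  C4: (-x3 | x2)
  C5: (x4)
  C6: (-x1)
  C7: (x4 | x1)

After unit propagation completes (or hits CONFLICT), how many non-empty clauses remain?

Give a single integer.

Answer: 2

Derivation:
unit clause [4] forces x4=T; simplify:
  satisfied 3 clause(s); 4 remain; assigned so far: [4]
unit clause [-1] forces x1=F; simplify:
  satisfied 2 clause(s); 2 remain; assigned so far: [1, 4]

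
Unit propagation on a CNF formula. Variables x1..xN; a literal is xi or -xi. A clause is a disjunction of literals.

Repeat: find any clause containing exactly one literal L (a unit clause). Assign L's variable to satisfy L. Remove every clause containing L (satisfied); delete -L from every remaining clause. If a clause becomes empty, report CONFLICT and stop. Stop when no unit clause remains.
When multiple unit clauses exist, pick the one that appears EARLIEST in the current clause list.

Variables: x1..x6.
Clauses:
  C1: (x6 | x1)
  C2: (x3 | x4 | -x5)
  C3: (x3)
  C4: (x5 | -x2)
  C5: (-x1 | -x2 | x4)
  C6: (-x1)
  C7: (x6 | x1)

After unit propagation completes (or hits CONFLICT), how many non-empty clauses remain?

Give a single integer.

unit clause [3] forces x3=T; simplify:
  satisfied 2 clause(s); 5 remain; assigned so far: [3]
unit clause [-1] forces x1=F; simplify:
  drop 1 from [6, 1] -> [6]
  drop 1 from [6, 1] -> [6]
  satisfied 2 clause(s); 3 remain; assigned so far: [1, 3]
unit clause [6] forces x6=T; simplify:
  satisfied 2 clause(s); 1 remain; assigned so far: [1, 3, 6]

Answer: 1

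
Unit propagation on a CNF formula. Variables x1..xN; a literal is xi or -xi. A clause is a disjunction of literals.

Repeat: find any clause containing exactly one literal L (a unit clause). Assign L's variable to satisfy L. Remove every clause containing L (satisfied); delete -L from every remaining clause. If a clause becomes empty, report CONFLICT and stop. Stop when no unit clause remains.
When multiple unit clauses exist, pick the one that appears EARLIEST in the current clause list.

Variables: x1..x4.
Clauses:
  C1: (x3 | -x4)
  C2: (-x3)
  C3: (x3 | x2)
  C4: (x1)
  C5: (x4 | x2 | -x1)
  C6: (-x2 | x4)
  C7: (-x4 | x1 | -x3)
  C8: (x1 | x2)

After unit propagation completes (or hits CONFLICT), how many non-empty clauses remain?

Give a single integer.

Answer: 1

Derivation:
unit clause [-3] forces x3=F; simplify:
  drop 3 from [3, -4] -> [-4]
  drop 3 from [3, 2] -> [2]
  satisfied 2 clause(s); 6 remain; assigned so far: [3]
unit clause [-4] forces x4=F; simplify:
  drop 4 from [4, 2, -1] -> [2, -1]
  drop 4 from [-2, 4] -> [-2]
  satisfied 1 clause(s); 5 remain; assigned so far: [3, 4]
unit clause [2] forces x2=T; simplify:
  drop -2 from [-2] -> [] (empty!)
  satisfied 3 clause(s); 2 remain; assigned so far: [2, 3, 4]
CONFLICT (empty clause)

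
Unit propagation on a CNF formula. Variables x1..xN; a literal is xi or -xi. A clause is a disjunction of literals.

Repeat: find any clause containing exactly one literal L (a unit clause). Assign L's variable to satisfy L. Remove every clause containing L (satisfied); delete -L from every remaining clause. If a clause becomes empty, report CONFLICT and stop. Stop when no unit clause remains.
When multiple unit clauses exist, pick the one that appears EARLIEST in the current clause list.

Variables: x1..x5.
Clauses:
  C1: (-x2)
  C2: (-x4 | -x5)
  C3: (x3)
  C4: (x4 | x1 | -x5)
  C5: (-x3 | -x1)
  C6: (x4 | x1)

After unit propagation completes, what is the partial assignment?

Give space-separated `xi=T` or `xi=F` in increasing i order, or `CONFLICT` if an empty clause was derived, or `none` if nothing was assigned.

unit clause [-2] forces x2=F; simplify:
  satisfied 1 clause(s); 5 remain; assigned so far: [2]
unit clause [3] forces x3=T; simplify:
  drop -3 from [-3, -1] -> [-1]
  satisfied 1 clause(s); 4 remain; assigned so far: [2, 3]
unit clause [-1] forces x1=F; simplify:
  drop 1 from [4, 1, -5] -> [4, -5]
  drop 1 from [4, 1] -> [4]
  satisfied 1 clause(s); 3 remain; assigned so far: [1, 2, 3]
unit clause [4] forces x4=T; simplify:
  drop -4 from [-4, -5] -> [-5]
  satisfied 2 clause(s); 1 remain; assigned so far: [1, 2, 3, 4]
unit clause [-5] forces x5=F; simplify:
  satisfied 1 clause(s); 0 remain; assigned so far: [1, 2, 3, 4, 5]

Answer: x1=F x2=F x3=T x4=T x5=F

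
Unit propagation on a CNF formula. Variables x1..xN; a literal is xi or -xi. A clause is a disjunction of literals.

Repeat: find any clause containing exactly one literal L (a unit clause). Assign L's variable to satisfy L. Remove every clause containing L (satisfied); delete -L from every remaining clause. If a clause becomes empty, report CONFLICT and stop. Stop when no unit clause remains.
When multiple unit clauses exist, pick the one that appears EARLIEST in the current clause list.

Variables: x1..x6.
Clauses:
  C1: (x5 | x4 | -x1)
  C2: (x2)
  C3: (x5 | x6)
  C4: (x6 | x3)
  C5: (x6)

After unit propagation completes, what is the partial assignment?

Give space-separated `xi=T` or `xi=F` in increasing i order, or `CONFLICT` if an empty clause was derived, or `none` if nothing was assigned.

Answer: x2=T x6=T

Derivation:
unit clause [2] forces x2=T; simplify:
  satisfied 1 clause(s); 4 remain; assigned so far: [2]
unit clause [6] forces x6=T; simplify:
  satisfied 3 clause(s); 1 remain; assigned so far: [2, 6]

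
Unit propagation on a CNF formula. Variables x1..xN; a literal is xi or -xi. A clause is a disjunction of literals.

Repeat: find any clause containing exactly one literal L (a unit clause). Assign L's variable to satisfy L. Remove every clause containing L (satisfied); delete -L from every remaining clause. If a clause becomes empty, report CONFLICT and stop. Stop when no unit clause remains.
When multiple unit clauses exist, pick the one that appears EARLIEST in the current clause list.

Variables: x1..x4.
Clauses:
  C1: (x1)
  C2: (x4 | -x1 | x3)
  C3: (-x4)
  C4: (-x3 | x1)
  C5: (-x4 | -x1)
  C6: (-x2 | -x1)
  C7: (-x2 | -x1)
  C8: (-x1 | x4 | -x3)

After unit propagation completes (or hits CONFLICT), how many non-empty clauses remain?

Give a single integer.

unit clause [1] forces x1=T; simplify:
  drop -1 from [4, -1, 3] -> [4, 3]
  drop -1 from [-4, -1] -> [-4]
  drop -1 from [-2, -1] -> [-2]
  drop -1 from [-2, -1] -> [-2]
  drop -1 from [-1, 4, -3] -> [4, -3]
  satisfied 2 clause(s); 6 remain; assigned so far: [1]
unit clause [-4] forces x4=F; simplify:
  drop 4 from [4, 3] -> [3]
  drop 4 from [4, -3] -> [-3]
  satisfied 2 clause(s); 4 remain; assigned so far: [1, 4]
unit clause [3] forces x3=T; simplify:
  drop -3 from [-3] -> [] (empty!)
  satisfied 1 clause(s); 3 remain; assigned so far: [1, 3, 4]
CONFLICT (empty clause)

Answer: 2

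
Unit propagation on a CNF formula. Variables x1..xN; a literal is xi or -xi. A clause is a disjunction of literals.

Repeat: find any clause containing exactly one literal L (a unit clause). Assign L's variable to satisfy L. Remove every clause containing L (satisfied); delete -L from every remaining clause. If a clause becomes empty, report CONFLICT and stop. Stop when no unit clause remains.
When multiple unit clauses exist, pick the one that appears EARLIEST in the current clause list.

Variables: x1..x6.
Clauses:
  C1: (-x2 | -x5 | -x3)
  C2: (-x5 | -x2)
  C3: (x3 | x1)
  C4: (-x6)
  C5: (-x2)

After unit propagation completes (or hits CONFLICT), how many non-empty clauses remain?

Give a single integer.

unit clause [-6] forces x6=F; simplify:
  satisfied 1 clause(s); 4 remain; assigned so far: [6]
unit clause [-2] forces x2=F; simplify:
  satisfied 3 clause(s); 1 remain; assigned so far: [2, 6]

Answer: 1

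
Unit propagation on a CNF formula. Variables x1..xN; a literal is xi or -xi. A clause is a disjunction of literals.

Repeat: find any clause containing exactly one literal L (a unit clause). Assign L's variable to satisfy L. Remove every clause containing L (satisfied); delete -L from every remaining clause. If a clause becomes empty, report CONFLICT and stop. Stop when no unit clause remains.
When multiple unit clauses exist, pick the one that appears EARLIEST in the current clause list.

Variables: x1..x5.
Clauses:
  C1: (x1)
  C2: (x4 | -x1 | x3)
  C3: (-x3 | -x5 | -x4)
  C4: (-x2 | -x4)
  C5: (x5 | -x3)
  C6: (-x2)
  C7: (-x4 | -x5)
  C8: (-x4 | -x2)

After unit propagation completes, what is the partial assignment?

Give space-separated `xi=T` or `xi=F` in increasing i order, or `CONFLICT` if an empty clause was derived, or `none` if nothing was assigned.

unit clause [1] forces x1=T; simplify:
  drop -1 from [4, -1, 3] -> [4, 3]
  satisfied 1 clause(s); 7 remain; assigned so far: [1]
unit clause [-2] forces x2=F; simplify:
  satisfied 3 clause(s); 4 remain; assigned so far: [1, 2]

Answer: x1=T x2=F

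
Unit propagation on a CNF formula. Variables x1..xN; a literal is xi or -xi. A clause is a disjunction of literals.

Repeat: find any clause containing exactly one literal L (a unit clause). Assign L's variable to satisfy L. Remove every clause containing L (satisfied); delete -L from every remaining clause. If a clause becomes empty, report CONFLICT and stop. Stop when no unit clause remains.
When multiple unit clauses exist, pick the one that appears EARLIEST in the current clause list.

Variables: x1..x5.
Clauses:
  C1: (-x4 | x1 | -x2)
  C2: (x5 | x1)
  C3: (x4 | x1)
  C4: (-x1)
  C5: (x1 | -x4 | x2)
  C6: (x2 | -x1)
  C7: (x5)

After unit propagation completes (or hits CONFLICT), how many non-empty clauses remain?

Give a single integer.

unit clause [-1] forces x1=F; simplify:
  drop 1 from [-4, 1, -2] -> [-4, -2]
  drop 1 from [5, 1] -> [5]
  drop 1 from [4, 1] -> [4]
  drop 1 from [1, -4, 2] -> [-4, 2]
  satisfied 2 clause(s); 5 remain; assigned so far: [1]
unit clause [5] forces x5=T; simplify:
  satisfied 2 clause(s); 3 remain; assigned so far: [1, 5]
unit clause [4] forces x4=T; simplify:
  drop -4 from [-4, -2] -> [-2]
  drop -4 from [-4, 2] -> [2]
  satisfied 1 clause(s); 2 remain; assigned so far: [1, 4, 5]
unit clause [-2] forces x2=F; simplify:
  drop 2 from [2] -> [] (empty!)
  satisfied 1 clause(s); 1 remain; assigned so far: [1, 2, 4, 5]
CONFLICT (empty clause)

Answer: 0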